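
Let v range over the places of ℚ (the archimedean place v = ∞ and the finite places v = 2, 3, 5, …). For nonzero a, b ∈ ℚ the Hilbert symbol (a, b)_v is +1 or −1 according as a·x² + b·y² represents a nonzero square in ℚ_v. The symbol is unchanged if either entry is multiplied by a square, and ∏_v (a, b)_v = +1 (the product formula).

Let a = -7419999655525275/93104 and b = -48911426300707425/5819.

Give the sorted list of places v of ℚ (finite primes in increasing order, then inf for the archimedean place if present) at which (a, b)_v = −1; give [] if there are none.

Mod squares: a ≡ -8569, b ≡ -7667. Check v ∈ {∞, 2, 3, 5, 7, 11, 13, 17, 19, 23, 41}.
v=23: a=23^-2·(≡20), b=23^-2·(≡7) mod 23; (20|23)=-1, (7|23)=-1; (−1)^{-2·-2·11}·(-1)^-2·(-1)^-2 = +1.
v=2: v_2(a)=-4, v_2(b)=0; units ≡ 7, 5 (mod 8); ε·ε+αω+βω = 1·0+-4·1+0·0 ≡ 0  ⇒  (a,b)_2 = +1.
v=19: a=19^3·(≡7), b=19^4·(≡9) mod 19; (7|19)=+1, (9|19)=+1; (−1)^{3·4·9}·(+1)^4·(+1)^3 = +1.
v=5: a=5^2·(≡1), b=5^2·(≡2) mod 5; (1|5)=+1, (2|5)=-1; (−1)^{2·2·2}·(+1)^2·(-1)^2 = +1.
v=41: a=41^1·(≡2), b=41^1·(≡21) mod 41; (2|41)=+1, (21|41)=+1; (−1)^{1·1·20}·(+1)^1·(+1)^1 = +1.
v=17: a=17^2·(≡1), b=17^3·(≡1) mod 17; (1|17)=+1, (1|17)=+1; (−1)^{2·3·8}·(+1)^3·(+1)^2 = +1.
v=13: a=13^2·(≡6), b=13^2·(≡12) mod 13; (6|13)=-1, (12|13)=+1; (−1)^{2·2·6}·(-1)^2·(+1)^2 = +1.
v=7: a=7^4·(≡3), b=7^2·(≡6) mod 7; (3|7)=-1, (6|7)=-1; (−1)^{4·2·3}·(-1)^2·(-1)^4 = +1.
v=3: a=3^2·(≡2), b=3^2·(≡1) mod 3; (2|3)=-1, (1|3)=+1; (−1)^{2·2·1}·(-1)^2·(+1)^2 = +1.
v=11: a=11^-1·(≡10), b=11^-1·(≡7) mod 11; (10|11)=-1, (7|11)=-1; (−1)^{-1·-1·5}·(-1)^-1·(-1)^-1 = -1.
v=∞: -8569 < 0 and -7667 < 0  ⇒  (a,b)_∞ = -1.
|Ram(-8569, -7667)| = 2, even; anisotropic at {11, ∞}.

[11, inf]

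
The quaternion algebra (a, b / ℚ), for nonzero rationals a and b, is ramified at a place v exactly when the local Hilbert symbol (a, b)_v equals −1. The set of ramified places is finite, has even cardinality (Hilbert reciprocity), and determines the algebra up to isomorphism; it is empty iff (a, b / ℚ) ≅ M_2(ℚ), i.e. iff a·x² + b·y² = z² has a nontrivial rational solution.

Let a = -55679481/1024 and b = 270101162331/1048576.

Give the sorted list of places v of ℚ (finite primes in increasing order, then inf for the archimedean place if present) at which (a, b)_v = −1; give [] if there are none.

(a, b) ≡ (-5681, 62491) mod (ℚ^×)²; places V = {2, 3, 7, 11, 13, 19, 23, ∞}.
(a,b)_7: α=0, u≡5; β=2, v≡1 (mod 7); (5|7)=-1, (1|7)=+1; sign (−1)^0·-1^2·+1^0 = +1.
(a,b)_3: α=4, u≡1; β=6, v≡1 (mod 3); (1|3)=+1, (1|3)=+1; sign (−1)^0·+1^6·+1^4 = +1.
(a,b)_13: α=1, u≡6; β=1, v≡4 (mod 13); (6|13)=-1, (4|13)=+1; sign (−1)^0·-1^1·+1^1 = -1.
(a,b)_2: α=-10, β=-20; u≡7, v≡3 (mod 8); ε(u)ε(v)=1·1, αω(v)=-10·1, βω(u)=-20·0; sum ≡ 1  ⇒  -1.
(a,b)_23: α=1, u≡13; β=1, v≡6 (mod 23); (13|23)=+1, (6|23)=+1; sign (−1)^1·+1^1·+1^1 = -1.
(a,b)_11: α=2, u≡2; β=3, v≡9 (mod 11); (2|11)=-1, (9|11)=+1; sign (−1)^0·-1^3·+1^2 = -1.
(a,b)_19: α=1, u≡17; β=1, v≡13 (mod 19); (17|19)=+1, (13|19)=-1; sign (−1)^1·+1^1·-1^1 = +1.
(a,b)_∞: sgn(-5681)=−, sgn(62491)=+, so +1.
Ram(-5681, 62491) = {2, 11, 13, 23}; no ℚ_2-point on the conic.

[2, 11, 13, 23]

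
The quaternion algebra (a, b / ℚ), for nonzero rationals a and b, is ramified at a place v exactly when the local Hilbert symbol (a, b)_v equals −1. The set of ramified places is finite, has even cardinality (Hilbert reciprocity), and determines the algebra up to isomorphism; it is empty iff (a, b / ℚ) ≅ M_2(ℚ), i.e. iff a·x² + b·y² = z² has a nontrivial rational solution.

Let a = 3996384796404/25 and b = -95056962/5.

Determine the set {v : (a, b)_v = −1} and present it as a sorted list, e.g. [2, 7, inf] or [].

(a, b) ≡ (2261, -9699690) mod (ℚ^×)²; places V = {2, 3, 5, 7, 11, 13, 17, 19, ∞}.
(a,b)_7: α=5, u≡4; β=3, v≡2 (mod 7); (4|7)=+1, (2|7)=+1; sign (−1)^1·+1^3·+1^5 = -1.
(a,b)_13: α=2, u≡9; β=1, v≡2 (mod 13); (9|13)=+1, (2|13)=-1; sign (−1)^0·+1^1·-1^2 = +1.
(a,b)_5: α=-2, u≡4; β=-1, v≡3 (mod 5); (4|5)=+1, (3|5)=-1; sign (−1)^0·+1^-1·-1^-2 = +1.
(a,b)_3: α=2, u≡2; β=1, v≡2 (mod 3); (2|3)=-1, (2|3)=-1; sign (−1)^0·-1^1·-1^2 = -1.
(a,b)_∞: sgn(2261)=+, sgn(-9699690)=−, so +1.
(a,b)_2: α=2, β=1; u≡5, v≡3 (mod 8); ε(u)ε(v)=0·1, αω(v)=2·1, βω(u)=1·1; sum ≡ 1  ⇒  -1.
(a,b)_11: α=2, u≡6; β=1, v≡5 (mod 11); (6|11)=-1, (5|11)=+1; sign (−1)^0·-1^1·+1^2 = -1.
(a,b)_19: α=1, u≡5; β=1, v≡5 (mod 19); (5|19)=+1, (5|19)=+1; sign (−1)^1·+1^1·+1^1 = -1.
(a,b)_17: α=1, u≡6; β=1, v≡4 (mod 17); (6|17)=-1, (4|17)=+1; sign (−1)^0·-1^1·+1^1 = -1.
Ram(2261, -9699690) = {2, 3, 7, 11, 17, 19}; no ℚ_2-point on the conic.

[2, 3, 7, 11, 17, 19]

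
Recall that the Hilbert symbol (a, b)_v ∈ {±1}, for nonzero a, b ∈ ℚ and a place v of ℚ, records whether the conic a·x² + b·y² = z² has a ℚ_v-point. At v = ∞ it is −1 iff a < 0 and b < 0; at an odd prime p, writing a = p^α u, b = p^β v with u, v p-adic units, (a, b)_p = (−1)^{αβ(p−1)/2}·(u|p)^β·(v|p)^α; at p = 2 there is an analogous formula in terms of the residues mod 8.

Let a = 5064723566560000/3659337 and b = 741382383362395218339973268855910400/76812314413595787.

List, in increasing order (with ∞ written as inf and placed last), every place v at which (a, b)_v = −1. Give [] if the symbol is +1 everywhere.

(a, b) ≡ (627, 74613) mod (ℚ^×)²; places V = {2, 3, 5, 7, 11, 13, 17, 19, 37, ∞}.
(a,b)_11: α=-1, u≡7; β=3, v≡6 (mod 11); (7|11)=-1, (6|11)=-1; sign (−1)^1·-1^3·-1^-1 = -1.
(a,b)_∞: sgn(627)=+, sgn(74613)=+, so +1.
(a,b)_37: α=-2, u≡24; β=-6, v≡16 (mod 37); (24|37)=-1, (16|37)=+1; sign (−1)^0·-1^-6·+1^-2 = +1.
(a,b)_13: α=0, u≡3; β=-2, v≡6 (mod 13); (3|13)=+1, (6|13)=-1; sign (−1)^0·+1^-2·-1^0 = +1.
(a,b)_3: α=-5, u≡2; β=-11, v≡1 (mod 3); (2|3)=-1, (1|3)=+1; sign (−1)^1·-1^-11·+1^-5 = +1.
(a,b)_2: α=8, β=12; u≡3, v≡5 (mod 8); ε(u)ε(v)=1·0, αω(v)=8·1, βω(u)=12·1; sum ≡ 0  ⇒  +1.
(a,b)_7: α=8, u≡1; β=21, v≡3 (mod 7); (1|7)=+1, (3|7)=-1; sign (−1)^0·+1^21·-1^8 = +1.
(a,b)_17: α=2, u≡4; β=5, v≡6 (mod 17); (4|17)=+1, (6|17)=-1; sign (−1)^0·+1^5·-1^2 = +1.
(a,b)_19: α=1, u≡18; β=3, v≡3 (mod 19); (18|19)=-1, (3|19)=-1; sign (−1)^1·-1^3·-1^1 = -1.
(a,b)_5: α=4, u≡3; β=2, v≡3 (mod 5); (3|5)=-1, (3|5)=-1; sign (−1)^0·-1^2·-1^4 = +1.
(627, 74613 / ℚ) ramifies at {11, 19}: a division algebra.

[11, 19]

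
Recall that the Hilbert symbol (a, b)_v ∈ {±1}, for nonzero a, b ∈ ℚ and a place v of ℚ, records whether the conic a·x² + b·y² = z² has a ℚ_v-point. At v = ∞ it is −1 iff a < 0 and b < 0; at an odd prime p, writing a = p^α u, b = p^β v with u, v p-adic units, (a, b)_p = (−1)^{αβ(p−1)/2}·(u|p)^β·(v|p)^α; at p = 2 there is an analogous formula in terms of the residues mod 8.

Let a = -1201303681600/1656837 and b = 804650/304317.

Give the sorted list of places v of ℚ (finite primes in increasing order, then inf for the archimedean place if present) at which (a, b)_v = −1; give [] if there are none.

(a, b) ≡ (-13, 3458) mod (ℚ^×)²; places V = {2, 3, 5, 7, 11, 13, 17, 19, 47, 53, ∞}.
(a,b)_7: α=-2, u≡2; β=1, v≡4 (mod 7); (2|7)=+1, (4|7)=+1; sign (−1)^0·+1^1·+1^-2 = +1.
(a,b)_47: α=2, u≡36; β=0, v≡34 (mod 47); (36|47)=+1, (34|47)=+1; sign (−1)^0·+1^0·+1^2 = +1.
(a,b)_2: α=6, β=1; u≡3, v≡1 (mod 8); ε(u)ε(v)=1·0, αω(v)=6·0, βω(u)=1·1; sum ≡ 1  ⇒  -1.
(a,b)_5: α=2, u≡3; β=2, v≡3 (mod 5); (3|5)=-1, (3|5)=-1; sign (−1)^0·-1^2·-1^2 = +1.
(a,b)_17: α=-2, u≡4; β=-2, v≡11 (mod 17); (4|17)=+1, (11|17)=-1; sign (−1)^0·+1^-2·-1^-2 = +1.
(a,b)_∞: sgn(-13)=−, sgn(3458)=+, so +1.
(a,b)_11: α=2, u≡3; β=2, v≡3 (mod 11); (3|11)=+1, (3|11)=+1; sign (−1)^0·+1^2·+1^2 = +1.
(a,b)_3: α=-2, u≡2; β=-4, v≡2 (mod 3); (2|3)=-1, (2|3)=-1; sign (−1)^0·-1^-4·-1^-2 = +1.
(a,b)_53: α=2, u≡28; β=0, v≡29 (mod 53); (28|53)=+1, (29|53)=+1; sign (−1)^0·+1^0·+1^2 = +1.
(a,b)_19: α=0, u≡17; β=1, v≡16 (mod 19); (17|19)=+1, (16|19)=+1; sign (−1)^0·+1^1·+1^0 = +1.
(a,b)_13: α=-1, u≡3; β=-1, v≡6 (mod 13); (3|13)=+1, (6|13)=-1; sign (−1)^0·+1^-1·-1^-1 = -1.
(-13, 3458 / ℚ) ramifies at {2, 13}: a division algebra.

[2, 13]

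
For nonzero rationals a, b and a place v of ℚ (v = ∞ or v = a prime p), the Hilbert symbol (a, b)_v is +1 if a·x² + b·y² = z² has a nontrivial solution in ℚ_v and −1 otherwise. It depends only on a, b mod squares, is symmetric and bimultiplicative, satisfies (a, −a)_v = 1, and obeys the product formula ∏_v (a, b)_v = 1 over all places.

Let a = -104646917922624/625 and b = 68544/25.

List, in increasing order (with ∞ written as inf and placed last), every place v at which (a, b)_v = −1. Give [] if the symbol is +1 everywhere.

[2, 17]

Mod squares: a ≡ -1309, b ≡ 119. Check v ∈ {∞, 2, 3, 5, 7, 11, 17}.
v=17: a=17^3·(≡13), b=17^1·(≡11) mod 17; (13|17)=+1, (11|17)=-1; (−1)^{3·1·8}·(+1)^1·(-1)^3 = -1.
v=2: v_2(a)=6, v_2(b)=6; units ≡ 3, 7 (mod 8); ε·ε+αω+βω = 1·1+6·0+6·1 ≡ 1  ⇒  (a,b)_2 = -1.
v=3: a=3^6·(≡2), b=3^2·(≡2) mod 3; (2|3)=-1, (2|3)=-1; (−1)^{6·2·1}·(-1)^2·(-1)^6 = +1.
v=∞: -1309 < 0 and 119 > 0  ⇒  (a,b)_∞ = +1.
v=7: a=7^3·(≡4), b=7^1·(≡5) mod 7; (4|7)=+1, (5|7)=-1; (−1)^{3·1·3}·(+1)^1·(-1)^3 = +1.
v=5: a=5^-4·(≡1), b=5^-2·(≡4) mod 5; (1|5)=+1, (4|5)=+1; (−1)^{-4·-2·2}·(+1)^-2·(+1)^-4 = +1.
v=11: a=11^3·(≡2), b=11^0·(≡1) mod 11; (2|11)=-1, (1|11)=+1; (−1)^{3·0·5}·(-1)^0·(+1)^3 = +1.
|Ram(-1309, 119)| = 2, even; anisotropic at {2, 17}.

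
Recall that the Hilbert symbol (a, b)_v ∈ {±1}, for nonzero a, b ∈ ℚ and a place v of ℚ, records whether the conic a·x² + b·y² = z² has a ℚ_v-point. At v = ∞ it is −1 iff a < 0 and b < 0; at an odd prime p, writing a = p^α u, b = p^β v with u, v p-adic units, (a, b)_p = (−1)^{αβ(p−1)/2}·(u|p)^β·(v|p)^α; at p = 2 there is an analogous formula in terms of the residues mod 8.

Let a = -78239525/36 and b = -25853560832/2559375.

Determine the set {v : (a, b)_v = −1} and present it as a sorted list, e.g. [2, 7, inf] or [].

(a, b) ≡ (-221, -910) mod (ℚ^×)²; places V = {2, 3, 5, 7, 11, 13, 17, 19, ∞}.
(a,b)_5: α=2, u≡4; β=-5, v≡2 (mod 5); (4|5)=+1, (2|5)=-1; sign (−1)^0·+1^-5·-1^2 = +1.
(a,b)_19: α=0, u≡7; β=2, v≡2 (mod 19); (7|19)=+1, (2|19)=-1; sign (−1)^0·+1^2·-1^0 = +1.
(a,b)_2: α=-2, β=11; u≡3, v≡1 (mod 8); ε(u)ε(v)=1·0, αω(v)=-2·0, βω(u)=11·1; sum ≡ 1  ⇒  -1.
(a,b)_11: α=0, u≡7; β=2, v≡9 (mod 11); (7|11)=-1, (9|11)=+1; sign (−1)^0·-1^2·+1^0 = +1.
(a,b)_17: α=3, u≡2; β=2, v≡9 (mod 17); (2|17)=+1, (9|17)=+1; sign (−1)^0·+1^2·+1^3 = +1.
(a,b)_∞: sgn(-221)=−, sgn(-910)=−, so -1.
(a,b)_13: α=1, u≡12; β=-1, v≡6 (mod 13); (12|13)=+1, (6|13)=-1; sign (−1)^0·+1^-1·-1^1 = -1.
(a,b)_7: α=2, u≡3; β=-1, v≡6 (mod 7); (3|7)=-1, (6|7)=-1; sign (−1)^0·-1^-1·-1^2 = -1.
(a,b)_3: α=-2, u≡1; β=-2, v≡2 (mod 3); (1|3)=+1, (2|3)=-1; sign (−1)^0·+1^-2·-1^-2 = +1.
|Ram(-221, -910)| = 4, even; anisotropic at {2, 7, 13, ∞}.

[2, 7, 13, inf]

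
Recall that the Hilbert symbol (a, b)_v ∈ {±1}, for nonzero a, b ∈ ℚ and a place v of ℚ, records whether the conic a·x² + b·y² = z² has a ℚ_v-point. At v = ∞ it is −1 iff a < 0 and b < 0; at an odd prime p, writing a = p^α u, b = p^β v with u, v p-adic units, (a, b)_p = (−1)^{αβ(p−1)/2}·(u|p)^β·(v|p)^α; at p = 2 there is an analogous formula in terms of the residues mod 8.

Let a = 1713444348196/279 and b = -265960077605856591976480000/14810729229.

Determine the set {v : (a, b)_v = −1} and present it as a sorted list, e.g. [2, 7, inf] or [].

[2, 29, 31, 37]

(a, b) ≡ (31, -1073) mod (ℚ^×)²; places V = {2, 3, 5, 7, 11, 19, 29, 31, 37, ∞}.
(a,b)_∞: sgn(31)=+, sgn(-1073)=−, so +1.
(a,b)_3: α=-2, u≡1; β=-12, v≡1 (mod 3); (1|3)=+1, (1|3)=+1; sign (−1)^0·+1^-12·+1^-2 = +1.
(a,b)_37: α=2, u≡24; β=3, v≡32 (mod 37); (24|37)=-1, (32|37)=-1; sign (−1)^0·-1^3·-1^2 = -1.
(a,b)_29: α=0, u≡11; β=-1, v≡3 (mod 29); (11|29)=-1, (3|29)=-1; sign (−1)^0·-1^-1·-1^0 = -1.
(a,b)_2: α=2, β=8; u≡7, v≡7 (mod 8); ε(u)ε(v)=1·1, αω(v)=2·0, βω(u)=8·0; sum ≡ 1  ⇒  -1.
(a,b)_19: α=4, u≡8; β=6, v≡3 (mod 19); (8|19)=-1, (3|19)=-1; sign (−1)^0·-1^6·-1^4 = +1.
(a,b)_5: α=0, u≡4; β=4, v≡3 (mod 5); (4|5)=+1, (3|5)=-1; sign (−1)^0·+1^4·-1^0 = +1.
(a,b)_11: α=0, u≡5; β=2, v≡5 (mod 11); (5|11)=+1, (5|11)=+1; sign (−1)^0·+1^2·+1^0 = +1.
(a,b)_31: α=-1, u≡10; β=-2, v≡26 (mod 31); (10|31)=+1, (26|31)=-1; sign (−1)^0·+1^-2·-1^-1 = -1.
(a,b)_7: α=4, u≡3; β=8, v≡6 (mod 7); (3|7)=-1, (6|7)=-1; sign (−1)^0·-1^8·-1^4 = +1.
(31, -1073 / ℚ) ramifies at {2, 29, 31, 37}: a division algebra.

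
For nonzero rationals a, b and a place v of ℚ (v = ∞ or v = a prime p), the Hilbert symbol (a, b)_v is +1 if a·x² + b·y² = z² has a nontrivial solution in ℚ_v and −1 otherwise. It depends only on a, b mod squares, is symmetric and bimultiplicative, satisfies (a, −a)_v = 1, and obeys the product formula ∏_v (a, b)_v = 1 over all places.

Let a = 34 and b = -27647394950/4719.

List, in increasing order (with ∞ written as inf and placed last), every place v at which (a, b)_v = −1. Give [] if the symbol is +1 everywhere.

Mod squares: a ≡ 34, b ≡ -17963322. Check v ∈ {∞, 2, 3, 5, 7, 11, 13, 17, 19, 23, 31}.
v=19: a=19^0·(≡15), b=19^1·(≡12) mod 19; (15|19)=-1, (12|19)=-1; (−1)^{0·1·9}·(-1)^1·(-1)^0 = -1.
v=3: a=3^0·(≡1), b=3^-1·(≡1) mod 3; (1|3)=+1, (1|3)=+1; (−1)^{0·-1·1}·(+1)^-1·(+1)^0 = +1.
v=17: a=17^1·(≡2), b=17^1·(≡6) mod 17; (2|17)=+1, (6|17)=-1; (−1)^{1·1·8}·(+1)^1·(-1)^1 = -1.
v=31: a=31^0·(≡3), b=31^1·(≡15) mod 31; (3|31)=-1, (15|31)=-1; (−1)^{0·1·15}·(-1)^1·(-1)^0 = -1.
v=∞: 34 > 0 and -17963322 < 0  ⇒  (a,b)_∞ = +1.
v=2: v_2(a)=1, v_2(b)=1; units ≡ 1, 3 (mod 8); ε·ε+αω+βω = 0·1+1·1+1·0 ≡ 1  ⇒  (a,b)_2 = -1.
v=5: a=5^0·(≡4), b=5^2·(≡3) mod 5; (4|5)=+1, (3|5)=-1; (−1)^{0·2·2}·(+1)^2·(-1)^0 = +1.
v=7: a=7^0·(≡6), b=7^4·(≡1) mod 7; (6|7)=-1, (1|7)=+1; (−1)^{0·4·3}·(-1)^4·(+1)^0 = +1.
v=11: a=11^0·(≡1), b=11^-2·(≡2) mod 11; (1|11)=+1, (2|11)=-1; (−1)^{0·-2·5}·(+1)^-2·(-1)^0 = +1.
v=23: a=23^0·(≡11), b=23^1·(≡20) mod 23; (11|23)=-1, (20|23)=-1; (−1)^{0·1·11}·(-1)^1·(-1)^0 = -1.
v=13: a=13^0·(≡8), b=13^-1·(≡6) mod 13; (8|13)=-1, (6|13)=-1; (−1)^{0·-1·6}·(-1)^-1·(-1)^0 = -1.
(34, -17963322 / ℚ) ramifies at {2, 13, 17, 19, 23, 31}: a division algebra.

[2, 13, 17, 19, 23, 31]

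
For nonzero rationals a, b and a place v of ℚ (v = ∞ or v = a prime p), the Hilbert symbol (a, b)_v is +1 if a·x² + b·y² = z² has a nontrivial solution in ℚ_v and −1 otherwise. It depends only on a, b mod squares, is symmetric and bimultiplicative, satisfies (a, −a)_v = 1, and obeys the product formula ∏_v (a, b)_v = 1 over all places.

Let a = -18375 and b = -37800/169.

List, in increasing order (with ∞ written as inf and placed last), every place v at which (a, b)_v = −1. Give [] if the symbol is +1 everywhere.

Mod squares: a ≡ -15, b ≡ -42. Check v ∈ {∞, 2, 3, 5, 7, 13}.
v=13: a=13^0·(≡7), b=13^-2·(≡4) mod 13; (7|13)=-1, (4|13)=+1; (−1)^{0·-2·6}·(-1)^-2·(+1)^0 = +1.
v=7: a=7^2·(≡3), b=7^1·(≡4) mod 7; (3|7)=-1, (4|7)=+1; (−1)^{2·1·3}·(-1)^1·(+1)^2 = -1.
v=∞: -15 < 0 and -42 < 0  ⇒  (a,b)_∞ = -1.
v=3: a=3^1·(≡1), b=3^3·(≡1) mod 3; (1|3)=+1, (1|3)=+1; (−1)^{1·3·1}·(+1)^3·(+1)^1 = -1.
v=2: v_2(a)=0, v_2(b)=3; units ≡ 1, 3 (mod 8); ε·ε+αω+βω = 0·1+0·1+3·0 ≡ 0  ⇒  (a,b)_2 = +1.
v=5: a=5^3·(≡3), b=5^2·(≡2) mod 5; (3|5)=-1, (2|5)=-1; (−1)^{3·2·2}·(-1)^2·(-1)^3 = -1.
(-15, -42 / ℚ) ramifies at {3, 5, 7, ∞}: a division algebra.

[3, 5, 7, inf]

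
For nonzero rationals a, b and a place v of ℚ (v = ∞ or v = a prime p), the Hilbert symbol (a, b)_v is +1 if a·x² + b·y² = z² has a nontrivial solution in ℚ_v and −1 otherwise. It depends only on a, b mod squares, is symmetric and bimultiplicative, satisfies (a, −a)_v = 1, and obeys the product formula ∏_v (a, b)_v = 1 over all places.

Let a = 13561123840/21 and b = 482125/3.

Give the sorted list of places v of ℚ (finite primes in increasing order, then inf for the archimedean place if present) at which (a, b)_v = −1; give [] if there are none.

[3, 5, 11, 23]

(a, b) ≡ (770385, 57855) mod (ℚ^×)²; places V = {2, 3, 5, 7, 11, 19, 23, 29, ∞}.
(a,b)_5: α=1, u≡3; β=3, v≡4 (mod 5); (3|5)=-1, (4|5)=+1; sign (−1)^0·-1^3·+1^1 = -1.
(a,b)_11: α=1, u≡4; β=0, v≡2 (mod 11); (4|11)=+1, (2|11)=-1; sign (−1)^0·+1^0·-1^1 = -1.
(a,b)_23: α=1, u≡14; β=0, v≡15 (mod 23); (14|23)=-1, (15|23)=-1; sign (−1)^0·-1^0·-1^1 = -1.
(a,b)_2: α=10, β=0; u≡1, v≡7 (mod 8); ε(u)ε(v)=0·1, αω(v)=10·0, βω(u)=0·0; sum ≡ 0  ⇒  +1.
(a,b)_3: α=-1, u≡1; β=-1, v≡1 (mod 3); (1|3)=+1, (1|3)=+1; sign (−1)^1·+1^-1·+1^-1 = -1.
(a,b)_∞: sgn(770385)=+, sgn(57855)=+, so +1.
(a,b)_29: α=1, u≡5; β=1, v≡22 (mod 29); (5|29)=+1, (22|29)=+1; sign (−1)^0·+1^1·+1^1 = +1.
(a,b)_7: α=-1, u≡4; β=1, v≡3 (mod 7); (4|7)=+1, (3|7)=-1; sign (−1)^1·+1^1·-1^-1 = +1.
(a,b)_19: α=2, u≡4; β=1, v≡16 (mod 19); (4|19)=+1, (16|19)=+1; sign (−1)^0·+1^1·+1^2 = +1.
(770385, 57855 / ℚ) ramifies at {3, 5, 11, 23}: a division algebra.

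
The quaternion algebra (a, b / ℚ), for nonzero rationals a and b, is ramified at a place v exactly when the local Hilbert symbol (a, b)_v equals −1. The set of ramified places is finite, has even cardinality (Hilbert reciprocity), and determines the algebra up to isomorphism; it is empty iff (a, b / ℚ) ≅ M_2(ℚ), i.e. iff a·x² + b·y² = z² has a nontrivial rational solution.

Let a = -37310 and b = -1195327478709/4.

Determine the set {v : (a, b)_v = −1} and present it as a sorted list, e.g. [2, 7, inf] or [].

Mod squares: a ≡ -37310, b ≡ -9541. Check v ∈ {∞, 2, 3, 5, 7, 13, 29, 41, 47}.
v=7: a=7^1·(≡4), b=7^3·(≡1) mod 7; (4|7)=+1, (1|7)=+1; (−1)^{1·3·3}·(+1)^3·(+1)^1 = -1.
v=∞: -37310 < 0 and -9541 < 0  ⇒  (a,b)_∞ = -1.
v=41: a=41^1·(≡33), b=41^2·(≡14) mod 41; (33|41)=+1, (14|41)=-1; (−1)^{1·2·20}·(+1)^2·(-1)^1 = -1.
v=3: a=3^0·(≡1), b=3^2·(≡2) mod 3; (1|3)=+1, (2|3)=-1; (−1)^{0·2·1}·(+1)^2·(-1)^0 = +1.
v=13: a=13^1·(≡3), b=13^2·(≡12) mod 13; (3|13)=+1, (12|13)=+1; (−1)^{1·2·6}·(+1)^2·(+1)^1 = +1.
v=29: a=29^0·(≡13), b=29^1·(≡12) mod 29; (13|29)=+1, (12|29)=-1; (−1)^{0·1·14}·(+1)^1·(-1)^0 = +1.
v=5: a=5^1·(≡3), b=5^0·(≡4) mod 5; (3|5)=-1, (4|5)=+1; (−1)^{1·0·2}·(-1)^0·(+1)^1 = +1.
v=2: v_2(a)=1, v_2(b)=-2; units ≡ 1, 3 (mod 8); ε·ε+αω+βω = 0·1+1·1+-2·0 ≡ 1  ⇒  (a,b)_2 = -1.
v=47: a=47^0·(≡8), b=47^1·(≡16) mod 47; (8|47)=+1, (16|47)=+1; (−1)^{0·1·23}·(+1)^1·(+1)^0 = +1.
(-37310, -9541 / ℚ) ramifies at {2, 7, 41, ∞}: a division algebra.

[2, 7, 41, inf]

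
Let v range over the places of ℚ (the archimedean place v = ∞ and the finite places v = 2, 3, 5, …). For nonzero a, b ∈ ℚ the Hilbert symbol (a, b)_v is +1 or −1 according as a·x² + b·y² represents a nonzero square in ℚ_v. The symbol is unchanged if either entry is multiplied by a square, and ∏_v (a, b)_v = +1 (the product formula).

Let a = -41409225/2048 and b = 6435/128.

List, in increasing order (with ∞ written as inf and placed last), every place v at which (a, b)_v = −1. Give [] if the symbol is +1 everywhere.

[5, 13]

(a, b) ≡ (-2, 1430) mod (ℚ^×)²; places V = {2, 3, 5, 11, 13, ∞}.
(a,b)_5: α=2, u≡2; β=1, v≡4 (mod 5); (2|5)=-1, (4|5)=+1; sign (−1)^0·-1^1·+1^2 = -1.
(a,b)_2: α=-11, β=-7; u≡7, v≡3 (mod 8); ε(u)ε(v)=1·1, αω(v)=-11·1, βω(u)=-7·0; sum ≡ 0  ⇒  +1.
(a,b)_11: α=2, u≡9; β=1, v≡5 (mod 11); (9|11)=+1, (5|11)=+1; sign (−1)^0·+1^1·+1^2 = +1.
(a,b)_13: α=2, u≡11; β=1, v≡6 (mod 13); (11|13)=-1, (6|13)=-1; sign (−1)^0·-1^1·-1^2 = -1.
(a,b)_3: α=4, u≡1; β=2, v≡2 (mod 3); (1|3)=+1, (2|3)=-1; sign (−1)^0·+1^2·-1^4 = +1.
(a,b)_∞: sgn(-2)=−, sgn(1430)=+, so +1.
|Ram(-2, 1430)| = 2, even; anisotropic at {5, 13}.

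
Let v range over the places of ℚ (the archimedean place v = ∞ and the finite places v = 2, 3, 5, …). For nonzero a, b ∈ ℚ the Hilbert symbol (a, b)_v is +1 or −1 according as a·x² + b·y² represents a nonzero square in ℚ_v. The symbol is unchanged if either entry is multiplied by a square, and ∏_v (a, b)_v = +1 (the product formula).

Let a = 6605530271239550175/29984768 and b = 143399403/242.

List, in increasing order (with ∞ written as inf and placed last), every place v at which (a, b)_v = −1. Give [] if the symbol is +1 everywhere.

(a, b) ≡ (18734, 393414) mod (ℚ^×)²; places V = {2, 3, 5, 7, 11, 17, 19, 29, ∞}.
(a,b)_29: α=3, u≡8; β=1, v≡22 (mod 29); (8|29)=-1, (22|29)=+1; sign (−1)^0·-1^1·+1^3 = -1.
(a,b)_2: α=-11, β=-1; u≡7, v≡3 (mod 8); ε(u)ε(v)=1·1, αω(v)=-11·1, βω(u)=-1·0; sum ≡ 0  ⇒  +1.
(a,b)_7: α=2, u≡4; β=1, v≡6 (mod 7); (4|7)=+1, (6|7)=-1; sign (−1)^0·+1^1·-1^2 = +1.
(a,b)_∞: sgn(18734)=+, sgn(393414)=+, so +1.
(a,b)_3: α=8, u≡2; β=7, v≡2 (mod 3); (2|3)=-1, (2|3)=-1; sign (−1)^0·-1^7·-1^8 = -1.
(a,b)_19: α=3, u≡9; β=1, v≡18 (mod 19); (9|19)=+1, (18|19)=-1; sign (−1)^1·+1^1·-1^3 = +1.
(a,b)_5: α=2, u≡4; β=0, v≡4 (mod 5); (4|5)=+1, (4|5)=+1; sign (−1)^0·+1^0·+1^2 = +1.
(a,b)_17: α=3, u≡10; β=1, v≡3 (mod 17); (10|17)=-1, (3|17)=-1; sign (−1)^0·-1^1·-1^3 = +1.
(a,b)_11: α=-4, u≡4; β=-2, v≡2 (mod 11); (4|11)=+1, (2|11)=-1; sign (−1)^0·+1^-2·-1^-4 = +1.
(18734, 393414 / ℚ) ramifies at {3, 29}: a division algebra.

[3, 29]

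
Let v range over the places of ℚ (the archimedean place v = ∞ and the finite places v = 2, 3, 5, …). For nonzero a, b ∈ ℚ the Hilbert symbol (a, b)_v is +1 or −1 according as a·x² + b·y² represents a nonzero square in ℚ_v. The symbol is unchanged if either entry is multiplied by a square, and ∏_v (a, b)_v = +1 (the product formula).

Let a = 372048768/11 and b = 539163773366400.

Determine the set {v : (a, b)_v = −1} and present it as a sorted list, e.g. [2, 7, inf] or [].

(a, b) ≡ (858, 546) mod (ℚ^×)²; places V = {2, 3, 5, 7, 11, 13, ∞}.
(a,b)_∞: sgn(858)=+, sgn(546)=+, so +1.
(a,b)_11: α=-1, u≡3; β=0, v≡6 (mod 11); (3|11)=+1, (6|11)=-1; sign (−1)^0·+1^0·-1^-1 = -1.
(a,b)_7: α=2, u≡4; β=5, v≡1 (mod 7); (4|7)=+1, (1|7)=+1; sign (−1)^0·+1^5·+1^2 = +1.
(a,b)_5: α=0, u≡3; β=2, v≡1 (mod 5); (3|5)=-1, (1|5)=+1; sign (−1)^0·-1^2·+1^0 = +1.
(a,b)_13: α=3, u≡10; β=5, v≡9 (mod 13); (10|13)=+1, (9|13)=+1; sign (−1)^0·+1^5·+1^3 = +1.
(a,b)_2: α=7, β=7; u≡5, v≡1 (mod 8); ε(u)ε(v)=0·0, αω(v)=7·0, βω(u)=7·1; sum ≡ 1  ⇒  -1.
(a,b)_3: α=3, u≡1; β=3, v≡2 (mod 3); (1|3)=+1, (2|3)=-1; sign (−1)^1·+1^3·-1^3 = +1.
(858, 546 / ℚ) ramifies at {2, 11}: a division algebra.

[2, 11]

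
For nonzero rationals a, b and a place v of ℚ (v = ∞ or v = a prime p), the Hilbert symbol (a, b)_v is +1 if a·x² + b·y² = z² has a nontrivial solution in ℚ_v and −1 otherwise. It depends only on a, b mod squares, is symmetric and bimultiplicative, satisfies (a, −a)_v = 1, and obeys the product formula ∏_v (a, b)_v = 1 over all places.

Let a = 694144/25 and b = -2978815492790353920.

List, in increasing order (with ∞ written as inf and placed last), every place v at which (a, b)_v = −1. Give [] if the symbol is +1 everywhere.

[2, 29]

(a, b) ≡ (10846, -1545555) mod (ℚ^×)²; places V = {2, 3, 5, 11, 17, 19, 29, ∞}.
(a,b)_5: α=-2, u≡4; β=1, v≡1 (mod 5); (4|5)=+1, (1|5)=+1; sign (−1)^0·+1^1·+1^-2 = +1.
(a,b)_17: α=1, u≡4; β=3, v≡16 (mod 17); (4|17)=+1, (16|17)=+1; sign (−1)^0·+1^3·+1^1 = +1.
(a,b)_19: α=0, u≡6; β=1, v≡18 (mod 19); (6|19)=+1, (18|19)=-1; sign (−1)^0·+1^1·-1^0 = +1.
(a,b)_3: α=0, u≡1; β=1, v≡2 (mod 3); (1|3)=+1, (2|3)=-1; sign (−1)^0·+1^1·-1^0 = +1.
(a,b)_2: α=7, β=16; u≡7, v≡5 (mod 8); ε(u)ε(v)=1·0, αω(v)=7·1, βω(u)=16·0; sum ≡ 1  ⇒  -1.
(a,b)_29: α=1, u≡19; β=3, v≡24 (mod 29); (19|29)=-1, (24|29)=+1; sign (−1)^0·-1^3·+1^1 = -1.
(a,b)_∞: sgn(10846)=+, sgn(-1545555)=−, so +1.
(a,b)_11: α=1, u≡10; β=3, v≡5 (mod 11); (10|11)=-1, (5|11)=+1; sign (−1)^1·-1^3·+1^1 = +1.
(10846, -1545555 / ℚ) ramifies at {2, 29}: a division algebra.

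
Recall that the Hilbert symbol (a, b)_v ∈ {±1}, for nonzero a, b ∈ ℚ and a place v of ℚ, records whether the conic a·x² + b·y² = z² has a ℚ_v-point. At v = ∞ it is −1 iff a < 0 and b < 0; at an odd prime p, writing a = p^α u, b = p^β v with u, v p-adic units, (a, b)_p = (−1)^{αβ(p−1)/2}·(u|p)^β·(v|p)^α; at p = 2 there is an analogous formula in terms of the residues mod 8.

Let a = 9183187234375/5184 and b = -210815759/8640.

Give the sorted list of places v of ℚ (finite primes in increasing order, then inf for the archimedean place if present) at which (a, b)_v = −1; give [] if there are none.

(a, b) ≡ (7, -1785) mod (ℚ^×)²; places V = {2, 3, 5, 7, 11, 17, ∞}.
(a,b)_7: α=5, u≡1; β=1, v≡2 (mod 7); (1|7)=+1, (2|7)=+1; sign (−1)^1·+1^1·+1^5 = -1.
(a,b)_5: α=6, u≡2; β=-1, v≡2 (mod 5); (2|5)=-1, (2|5)=-1; sign (−1)^0·-1^-1·-1^6 = -1.
(a,b)_∞: sgn(7)=+, sgn(-1785)=−, so +1.
(a,b)_2: α=-6, β=-6; u≡7, v≡7 (mod 8); ε(u)ε(v)=1·1, αω(v)=-6·0, βω(u)=-6·0; sum ≡ 1  ⇒  -1.
(a,b)_3: α=-4, u≡1; β=-3, v≡2 (mod 3); (1|3)=+1, (2|3)=-1; sign (−1)^0·+1^-3·-1^-4 = +1.
(a,b)_17: α=2, u≡7; β=1, v≡3 (mod 17); (7|17)=-1, (3|17)=-1; sign (−1)^0·-1^1·-1^2 = -1.
(a,b)_11: α=2, u≡6; β=6, v≡7 (mod 11); (6|11)=-1, (7|11)=-1; sign (−1)^0·-1^6·-1^2 = +1.
(7, -1785 / ℚ) ramifies at {2, 5, 7, 17}: a division algebra.

[2, 5, 7, 17]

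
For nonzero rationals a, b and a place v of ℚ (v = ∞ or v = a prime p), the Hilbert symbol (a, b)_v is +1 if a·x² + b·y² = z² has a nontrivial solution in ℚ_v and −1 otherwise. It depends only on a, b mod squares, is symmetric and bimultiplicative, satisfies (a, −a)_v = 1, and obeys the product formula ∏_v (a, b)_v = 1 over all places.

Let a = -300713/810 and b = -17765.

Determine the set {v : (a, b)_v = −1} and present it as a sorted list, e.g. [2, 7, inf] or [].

Mod squares: a ≡ -170, b ≡ -17765. Check v ∈ {∞, 2, 3, 5, 7, 11, 17, 19}.
v=∞: -170 < 0 and -17765 < 0  ⇒  (a,b)_∞ = -1.
v=5: a=5^-1·(≡1), b=5^1·(≡2) mod 5; (1|5)=+1, (2|5)=-1; (−1)^{-1·1·2}·(+1)^1·(-1)^-1 = -1.
v=7: a=7^2·(≡6), b=7^0·(≡1) mod 7; (6|7)=-1, (1|7)=+1; (−1)^{2·0·3}·(-1)^0·(+1)^2 = +1.
v=11: a=11^0·(≡7), b=11^1·(≡2) mod 11; (7|11)=-1, (2|11)=-1; (−1)^{0·1·5}·(-1)^1·(-1)^0 = -1.
v=3: a=3^-4·(≡1), b=3^0·(≡1) mod 3; (1|3)=+1, (1|3)=+1; (−1)^{-4·0·1}·(+1)^0·(+1)^-4 = +1.
v=2: v_2(a)=-1, v_2(b)=0; units ≡ 3, 3 (mod 8); ε·ε+αω+βω = 1·1+-1·1+0·1 ≡ 0  ⇒  (a,b)_2 = +1.
v=19: a=19^2·(≡5), b=19^1·(≡15) mod 19; (5|19)=+1, (15|19)=-1; (−1)^{2·1·9}·(+1)^1·(-1)^2 = +1.
v=17: a=17^1·(≡10), b=17^1·(≡9) mod 17; (10|17)=-1, (9|17)=+1; (−1)^{1·1·8}·(-1)^1·(+1)^1 = -1.
|Ram(-170, -17765)| = 4, even; anisotropic at {5, 11, 17, ∞}.

[5, 11, 17, inf]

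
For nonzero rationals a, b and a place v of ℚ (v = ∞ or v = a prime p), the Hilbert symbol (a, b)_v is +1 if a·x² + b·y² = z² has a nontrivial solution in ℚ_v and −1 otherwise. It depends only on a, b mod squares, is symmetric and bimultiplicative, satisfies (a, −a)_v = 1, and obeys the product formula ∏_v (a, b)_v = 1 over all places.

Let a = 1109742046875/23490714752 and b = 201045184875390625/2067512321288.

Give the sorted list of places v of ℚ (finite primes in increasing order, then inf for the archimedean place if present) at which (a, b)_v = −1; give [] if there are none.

[2, 11]

Mod squares: a ≡ 22, b ≡ 2. Check v ∈ {∞, 2, 3, 5, 7, 11, 19, 23, 31}.
v=5: a=5^6·(≡3), b=5^8·(≡2) mod 5; (3|5)=-1, (2|5)=-1; (−1)^{6·8·2}·(-1)^8·(-1)^6 = +1.
v=7: a=7^2·(≡4), b=7^4·(≡1) mod 7; (4|7)=+1, (1|7)=+1; (−1)^{2·4·3}·(+1)^4·(+1)^2 = +1.
v=11: a=11^5·(≡6), b=11^8·(≡8) mod 11; (6|11)=-1, (8|11)=-1; (−1)^{5·8·5}·(-1)^8·(-1)^5 = -1.
v=2: v_2(a)=-7, v_2(b)=-3; units ≡ 3, 1 (mod 8); ε·ε+αω+βω = 1·0+-7·0+-3·1 ≡ 1  ⇒  (a,b)_2 = -1.
v=31: a=31^-2·(≡27), b=31^-4·(≡16) mod 31; (27|31)=-1, (16|31)=+1; (−1)^{-2·-4·15}·(-1)^-4·(+1)^-2 = +1.
v=∞: 22 > 0 and 2 > 0  ⇒  (a,b)_∞ = +1.
v=19: a=19^-2·(≡18), b=19^0·(≡12) mod 19; (18|19)=-1, (12|19)=-1; (−1)^{-2·0·9}·(-1)^0·(-1)^-2 = +1.
v=3: a=3^2·(≡1), b=3^0·(≡2) mod 3; (1|3)=+1, (2|3)=-1; (−1)^{2·0·1}·(+1)^0·(-1)^2 = +1.
v=23: a=23^-2·(≡14), b=23^-4·(≡3) mod 23; (14|23)=-1, (3|23)=+1; (−1)^{-2·-4·11}·(-1)^-4·(+1)^-2 = +1.
(22, 2 / ℚ) ramifies at {2, 11}: a division algebra.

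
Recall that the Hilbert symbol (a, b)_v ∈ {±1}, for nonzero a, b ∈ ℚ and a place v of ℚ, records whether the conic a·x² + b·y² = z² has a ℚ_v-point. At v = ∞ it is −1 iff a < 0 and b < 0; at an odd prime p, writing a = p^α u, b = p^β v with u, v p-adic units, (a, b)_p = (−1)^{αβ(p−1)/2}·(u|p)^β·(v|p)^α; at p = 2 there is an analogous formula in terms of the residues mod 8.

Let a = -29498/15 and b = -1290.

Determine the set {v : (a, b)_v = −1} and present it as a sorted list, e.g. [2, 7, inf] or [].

[3, 5, 7, inf]

(a, b) ≡ (-9030, -1290) mod (ℚ^×)²; places V = {2, 3, 5, 7, 43, ∞}.
(a,b)_2: α=1, β=1; u≡5, v≡3 (mod 8); ε(u)ε(v)=0·1, αω(v)=1·1, βω(u)=1·1; sum ≡ 0  ⇒  +1.
(a,b)_5: α=-1, u≡4; β=1, v≡2 (mod 5); (4|5)=+1, (2|5)=-1; sign (−1)^0·+1^1·-1^-1 = -1.
(a,b)_∞: sgn(-9030)=−, sgn(-1290)=−, so -1.
(a,b)_43: α=1, u≡3; β=1, v≡13 (mod 43); (3|43)=-1, (13|43)=+1; sign (−1)^1·-1^1·+1^1 = +1.
(a,b)_3: α=-1, u≡2; β=1, v≡2 (mod 3); (2|3)=-1, (2|3)=-1; sign (−1)^1·-1^1·-1^-1 = -1.
(a,b)_7: α=3, u≡5; β=0, v≡5 (mod 7); (5|7)=-1, (5|7)=-1; sign (−1)^0·-1^0·-1^3 = -1.
(-9030, -1290 / ℚ) ramifies at {3, 5, 7, ∞}: a division algebra.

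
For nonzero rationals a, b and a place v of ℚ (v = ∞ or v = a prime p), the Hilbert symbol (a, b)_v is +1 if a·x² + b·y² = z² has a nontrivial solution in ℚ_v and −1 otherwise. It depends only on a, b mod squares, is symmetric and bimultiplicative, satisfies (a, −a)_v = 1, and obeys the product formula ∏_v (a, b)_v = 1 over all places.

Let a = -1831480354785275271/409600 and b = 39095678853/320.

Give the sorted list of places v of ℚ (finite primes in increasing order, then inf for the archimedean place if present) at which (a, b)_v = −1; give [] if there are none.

Mod squares: a ≡ -7511, b ≡ 385. Check v ∈ {∞, 2, 3, 5, 7, 11, 29, 37}.
v=2: v_2(a)=-14, v_2(b)=-6; units ≡ 1, 1 (mod 8); ε·ε+αω+βω = 0·0+-14·0+-6·0 ≡ 0  ⇒  (a,b)_2 = +1.
v=3: a=3^6·(≡1), b=3^2·(≡1) mod 3; (1|3)=+1, (1|3)=+1; (−1)^{6·2·1}·(+1)^2·(+1)^6 = +1.
v=37: a=37^3·(≡2), b=37^2·(≡13) mod 37; (2|37)=-1, (13|37)=-1; (−1)^{3·2·18}·(-1)^2·(-1)^3 = -1.
v=11: a=11^2·(≡8), b=11^1·(≡10) mod 11; (8|11)=-1, (10|11)=-1; (−1)^{2·1·5}·(-1)^1·(-1)^2 = -1.
v=5: a=5^-2·(≡1), b=5^-1·(≡2) mod 5; (1|5)=+1, (2|5)=-1; (−1)^{-2·-1·2}·(+1)^-1·(-1)^-2 = +1.
v=29: a=29^3·(≡17), b=29^2·(≡17) mod 29; (17|29)=-1, (17|29)=-1; (−1)^{3·2·14}·(-1)^2·(-1)^3 = -1.
v=7: a=7^5·(≡6), b=7^3·(≡5) mod 7; (6|7)=-1, (5|7)=-1; (−1)^{5·3·3}·(-1)^3·(-1)^5 = -1.
v=∞: -7511 < 0 and 385 > 0  ⇒  (a,b)_∞ = +1.
(-7511, 385 / ℚ) ramifies at {7, 11, 29, 37}: a division algebra.

[7, 11, 29, 37]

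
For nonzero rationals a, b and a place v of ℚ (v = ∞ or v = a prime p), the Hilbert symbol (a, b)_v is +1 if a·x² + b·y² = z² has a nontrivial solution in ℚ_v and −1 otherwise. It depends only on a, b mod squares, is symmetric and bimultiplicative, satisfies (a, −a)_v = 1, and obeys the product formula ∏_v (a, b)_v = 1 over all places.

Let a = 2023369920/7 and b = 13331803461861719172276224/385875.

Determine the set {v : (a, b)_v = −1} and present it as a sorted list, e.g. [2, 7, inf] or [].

(a, b) ≡ (85085, 13090) mod (ℚ^×)²; places V = {2, 3, 5, 7, 11, 13, 17, 19, ∞}.
(a,b)_7: α=-1, u≡5; β=-3, v≡4 (mod 7); (5|7)=-1, (4|7)=+1; sign (−1)^1·-1^-3·+1^-1 = +1.
(a,b)_17: α=3, u≡7; β=9, v≡5 (mod 17); (7|17)=-1, (5|17)=-1; sign (−1)^0·-1^9·-1^3 = +1.
(a,b)_3: α=2, u≡2; β=-2, v≡1 (mod 3); (2|3)=-1, (1|3)=+1; sign (−1)^0·-1^-2·+1^2 = +1.
(a,b)_2: α=6, β=13; u≡5, v≡1 (mod 8); ε(u)ε(v)=0·0, αω(v)=6·0, βω(u)=13·1; sum ≡ 1  ⇒  -1.
(a,b)_∞: sgn(85085)=+, sgn(13090)=+, so +1.
(a,b)_19: α=0, u≡10; β=2, v≡3 (mod 19); (10|19)=-1, (3|19)=-1; sign (−1)^0·-1^2·-1^0 = +1.
(a,b)_13: α=1, u≡2; β=4, v≡12 (mod 13); (2|13)=-1, (12|13)=+1; sign (−1)^0·-1^4·+1^1 = +1.
(a,b)_5: α=1, u≡2; β=-3, v≡2 (mod 5); (2|5)=-1, (2|5)=-1; sign (−1)^0·-1^-3·-1^1 = +1.
(a,b)_11: α=1, u≡7; β=3, v≡10 (mod 11); (7|11)=-1, (10|11)=-1; sign (−1)^1·-1^3·-1^1 = -1.
Ram(85085, 13090) = {2, 11}; no ℚ_2-point on the conic.

[2, 11]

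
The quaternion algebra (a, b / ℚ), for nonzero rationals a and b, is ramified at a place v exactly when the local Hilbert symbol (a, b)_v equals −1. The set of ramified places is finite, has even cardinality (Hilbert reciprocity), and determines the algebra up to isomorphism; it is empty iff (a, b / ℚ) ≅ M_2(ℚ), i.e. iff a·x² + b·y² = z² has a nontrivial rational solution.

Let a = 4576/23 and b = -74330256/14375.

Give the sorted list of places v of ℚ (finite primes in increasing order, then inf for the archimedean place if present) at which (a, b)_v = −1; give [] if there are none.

[3, 11, 13, 23]

(a, b) ≡ (6578, -12903) mod (ℚ^×)²; places V = {2, 3, 5, 7, 11, 13, 17, 23, ∞}.
(a,b)_5: α=0, u≡2; β=-4, v≡3 (mod 5); (2|5)=-1, (3|5)=-1; sign (−1)^0·-1^-4·-1^0 = +1.
(a,b)_13: α=1, u≡4; β=2, v≡7 (mod 13); (4|13)=+1, (7|13)=-1; sign (−1)^0·+1^2·-1^1 = -1.
(a,b)_∞: sgn(6578)=+, sgn(-12903)=−, so +1.
(a,b)_7: α=0, u≡6; β=2, v≡3 (mod 7); (6|7)=-1, (3|7)=-1; sign (−1)^0·-1^2·-1^0 = +1.
(a,b)_2: α=5, β=4; u≡1, v≡1 (mod 8); ε(u)ε(v)=0·0, αω(v)=5·0, βω(u)=4·0; sum ≡ 0  ⇒  +1.
(a,b)_17: α=0, u≡9; β=1, v≡10 (mod 17); (9|17)=+1, (10|17)=-1; sign (−1)^0·+1^1·-1^0 = +1.
(a,b)_3: α=0, u≡2; β=1, v≡1 (mod 3); (2|3)=-1, (1|3)=+1; sign (−1)^0·-1^1·+1^0 = -1.
(a,b)_11: α=1, u≡9; β=1, v≡9 (mod 11); (9|11)=+1, (9|11)=+1; sign (−1)^1·+1^1·+1^1 = -1.
(a,b)_23: α=-1, u≡22; β=-1, v≡10 (mod 23); (22|23)=-1, (10|23)=-1; sign (−1)^1·-1^-1·-1^-1 = -1.
(6578, -12903 / ℚ) ramifies at {3, 11, 13, 23}: a division algebra.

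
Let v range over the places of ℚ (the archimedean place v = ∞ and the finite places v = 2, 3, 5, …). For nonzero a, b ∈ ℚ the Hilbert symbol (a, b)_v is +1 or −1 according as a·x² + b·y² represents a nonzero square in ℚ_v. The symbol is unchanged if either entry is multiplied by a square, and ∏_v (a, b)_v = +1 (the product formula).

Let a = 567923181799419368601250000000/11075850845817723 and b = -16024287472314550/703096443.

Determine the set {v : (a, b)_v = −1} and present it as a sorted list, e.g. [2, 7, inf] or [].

(a, b) ≡ (1254, -66) mod (ℚ^×)²; places V = {2, 3, 5, 7, 11, 13, 19, 41, ∞}.
(a,b)_11: α=3, u≡9; β=1, v≡4 (mod 11); (9|11)=+1, (4|11)=+1; sign (−1)^1·+1^1·+1^3 = -1.
(a,b)_3: α=-23, u≡1; β=-15, v≡2 (mod 3); (1|3)=+1, (2|3)=-1; sign (−1)^1·+1^-15·-1^-23 = +1.
(a,b)_∞: sgn(1254)=+, sgn(-66)=−, so +1.
(a,b)_5: α=10, u≡1; β=2, v≡1 (mod 5); (1|5)=+1, (1|5)=+1; sign (−1)^0·+1^2·+1^10 = +1.
(a,b)_41: α=0, u≡12; β=4, v≡4 (mod 41); (12|41)=-1, (4|41)=+1; sign (−1)^0·-1^4·+1^0 = +1.
(a,b)_2: α=7, β=1; u≡3, v≡7 (mod 8); ε(u)ε(v)=1·1, αω(v)=7·0, βω(u)=1·1; sum ≡ 0  ⇒  +1.
(a,b)_7: α=-6, u≡1; β=-2, v≡2 (mod 7); (1|7)=+1, (2|7)=+1; sign (−1)^0·+1^-2·+1^-6 = +1.
(a,b)_19: α=5, u≡9; β=2, v≡18 (mod 19); (9|19)=+1, (18|19)=-1; sign (−1)^0·+1^2·-1^5 = -1.
(a,b)_13: α=10, u≡5; β=4, v≡1 (mod 13); (5|13)=-1, (1|13)=+1; sign (−1)^0·-1^4·+1^10 = +1.
|Ram(1254, -66)| = 2, even; anisotropic at {11, 19}.

[11, 19]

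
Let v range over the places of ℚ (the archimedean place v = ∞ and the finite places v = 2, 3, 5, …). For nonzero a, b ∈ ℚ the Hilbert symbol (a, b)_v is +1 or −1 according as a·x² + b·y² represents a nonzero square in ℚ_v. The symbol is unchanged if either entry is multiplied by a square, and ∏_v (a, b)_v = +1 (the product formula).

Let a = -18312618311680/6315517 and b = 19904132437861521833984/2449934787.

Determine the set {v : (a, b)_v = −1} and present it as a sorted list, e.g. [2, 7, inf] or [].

(a, b) ≡ (-715, 483) mod (ℚ^×)²; places V = {2, 3, 5, 7, 11, 13, 17, 23, 41, ∞}.
(a,b)_∞: sgn(-715)=−, sgn(483)=+, so +1.
(a,b)_23: α=2, u≡19; β=3, v≡11 (mod 23); (19|23)=-1, (11|23)=-1; sign (−1)^0·-1^3·-1^2 = -1.
(a,b)_17: α=-2, u≡1; β=-2, v≡7 (mod 17); (1|17)=+1, (7|17)=-1; sign (−1)^0·+1^-2·-1^-2 = +1.
(a,b)_11: α=1, u≡1; β=4, v≡2 (mod 11); (1|11)=+1, (2|11)=-1; sign (−1)^0·+1^4·-1^1 = -1.
(a,b)_5: α=1, u≡2; β=0, v≡2 (mod 5); (2|5)=-1, (2|5)=-1; sign (−1)^0·-1^0·-1^1 = -1.
(a,b)_3: α=0, u≡2; β=-1, v≡2 (mod 3); (2|3)=-1, (2|3)=-1; sign (−1)^0·-1^-1·-1^0 = -1.
(a,b)_2: α=18, β=14; u≡5, v≡3 (mod 8); ε(u)ε(v)=0·1, αω(v)=18·1, βω(u)=14·1; sum ≡ 0  ⇒  +1.
(a,b)_7: α=4, u≡5; β=9, v≡5 (mod 7); (5|7)=-1, (5|7)=-1; sign (−1)^0·-1^9·-1^4 = -1.
(a,b)_41: α=-2, u≡25; β=-4, v≡18 (mod 41); (25|41)=+1, (18|41)=+1; sign (−1)^0·+1^-4·+1^-2 = +1.
(a,b)_13: α=-1, u≡4; β=2, v≡8 (mod 13); (4|13)=+1, (8|13)=-1; sign (−1)^0·+1^2·-1^-1 = -1.
Ram(-715, 483) = {3, 5, 7, 11, 13, 23}; no ℚ_3-point on the conic.

[3, 5, 7, 11, 13, 23]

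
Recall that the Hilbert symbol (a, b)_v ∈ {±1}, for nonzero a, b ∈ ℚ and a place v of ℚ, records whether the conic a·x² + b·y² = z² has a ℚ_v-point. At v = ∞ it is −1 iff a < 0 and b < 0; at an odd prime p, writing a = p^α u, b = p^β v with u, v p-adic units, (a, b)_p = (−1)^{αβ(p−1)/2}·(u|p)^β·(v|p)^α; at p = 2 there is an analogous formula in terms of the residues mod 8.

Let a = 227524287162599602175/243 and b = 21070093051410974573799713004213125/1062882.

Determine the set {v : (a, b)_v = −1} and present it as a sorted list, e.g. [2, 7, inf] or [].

[2, 7, 11, 13, 19, 29]

(a, b) ≡ (4389, 100282) mod (ℚ^×)²; places V = {2, 3, 5, 7, 11, 13, 19, 29, ∞}.
(a,b)_29: α=2, u≡15; β=3, v≡24 (mod 29); (15|29)=-1, (24|29)=+1; sign (−1)^0·-1^3·+1^2 = -1.
(a,b)_2: α=0, β=-1; u≡5, v≡5 (mod 8); ε(u)ε(v)=0·0, αω(v)=0·1, βω(u)=-1·1; sum ≡ 1  ⇒  -1.
(a,b)_7: α=3, u≡4; β=3, v≡2 (mod 7); (4|7)=+1, (2|7)=+1; sign (−1)^1·+1^3·+1^3 = -1.
(a,b)_19: α=3, u≡18; β=5, v≡13 (mod 19); (18|19)=-1, (13|19)=-1; sign (−1)^1·-1^5·-1^3 = -1.
(a,b)_5: α=2, u≡4; β=4, v≡3 (mod 5); (4|5)=+1, (3|5)=-1; sign (−1)^0·+1^4·-1^2 = +1.
(a,b)_11: α=5, u≡9; β=10, v≡8 (mod 11); (9|11)=+1, (8|11)=-1; sign (−1)^0·+1^10·-1^5 = -1.
(a,b)_13: α=4, u≡6; β=7, v≡11 (mod 13); (6|13)=-1, (11|13)=-1; sign (−1)^0·-1^7·-1^4 = -1.
(a,b)_∞: sgn(4389)=+, sgn(100282)=+, so +1.
(a,b)_3: α=-5, u≡2; β=-12, v≡1 (mod 3); (2|3)=-1, (1|3)=+1; sign (−1)^0·-1^-12·+1^-5 = +1.
(4389, 100282 / ℚ) ramifies at {2, 7, 11, 13, 19, 29}: a division algebra.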